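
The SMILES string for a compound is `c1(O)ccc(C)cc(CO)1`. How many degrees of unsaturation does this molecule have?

4

Atom tally by fragment:
  benzene ring core → C:6 H:6
  (− 3 ring H displaced by substituents)
  + OH → O:1 H:1
  + CH3 → C:1 H:3
  + CH2OH → C:1 H:3 O:1
Element totals:
  C: 8
  H: 10
  O: 2
Molecular formula: C8H10O2.
DoU = (2C + 2 + N − H − X) / 2 = (2·8 + 2 + 0 − 10 − 0) / 2 = 4.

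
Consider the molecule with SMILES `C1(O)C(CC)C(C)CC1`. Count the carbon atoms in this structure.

Atom tally by fragment:
  cyclopentane ring core → C:5 H:10
  (− 3 ring H displaced by substituents)
  + OH → O:1 H:1
  + C2H5 → C:2 H:5
  + CH3 → C:1 H:3
Element totals:
  C: 8
  H: 16
  O: 1

8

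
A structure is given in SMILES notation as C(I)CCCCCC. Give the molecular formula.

Atom tally by fragment:
  ICH2 → C:1 H:2 I:1
  CH2 → C:1 H:2
  CH2 → C:1 H:2
  CH2 → C:1 H:2
  CH2 → C:1 H:2
  CH2 → C:1 H:2
  CH3 → C:1 H:3
Element totals:
  C: 7
  H: 15
  I: 1

C7H15I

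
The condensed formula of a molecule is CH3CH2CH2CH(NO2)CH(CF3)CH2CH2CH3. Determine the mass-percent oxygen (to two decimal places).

Atom tally by fragment:
  CH3 → C:1 H:3
  CH2 → C:1 H:2
  CH2 → C:1 H:2
  CH(NO2) → C:1 H:1 N:1 O:2
  CH(CF3) → C:2 H:1 F:3
  CH2 → C:1 H:2
  CH2 → C:1 H:2
  CH3 → C:1 H:3
Element totals:
  C: 9
  H: 16
  F: 3
  N: 1
  O: 2
Molecular formula: C9H16F3NO2.
Molar mass = 227.226 g/mol.
Mass from O: 2 × 15.999 = 31.998 g/mol.
%O = 31.998 / 227.226 × 100 = 14.08%.

14.08%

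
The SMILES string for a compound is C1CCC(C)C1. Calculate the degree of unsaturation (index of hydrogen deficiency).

Atom tally by fragment:
  cyclopentane ring core → C:5 H:10
  (− 1 ring H displaced by substituents)
  + CH3 → C:1 H:3
Element totals:
  C: 6
  H: 12
Molecular formula: C6H12.
DoU = (2C + 2 + N − H − X) / 2 = (2·6 + 2 + 0 − 12 − 0) / 2 = 1.

1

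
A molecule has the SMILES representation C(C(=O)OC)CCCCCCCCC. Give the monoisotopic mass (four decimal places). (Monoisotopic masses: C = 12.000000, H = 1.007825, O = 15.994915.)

200.1776

Atom tally by fragment:
  CH3OOCCH2 → C:3 H:5 O:2
  CH2 → C:1 H:2
  CH2 → C:1 H:2
  CH2 → C:1 H:2
  CH2 → C:1 H:2
  CH2 → C:1 H:2
  CH2 → C:1 H:2
  CH2 → C:1 H:2
  CH2 → C:1 H:2
  CH3 → C:1 H:3
Element totals:
  C: 12
  H: 24
  O: 2
Molecular formula: C12H24O2.
  M = 12(12.0) + 24(1.007825) + 2(15.994915)
    = 144.000000 + 24.187800 + 31.989830 = 200.177630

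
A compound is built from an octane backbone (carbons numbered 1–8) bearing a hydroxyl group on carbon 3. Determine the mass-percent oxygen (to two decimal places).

12.29%

Atom tally by fragment:
  CH3 → C:1 H:3
  CH2 → C:1 H:2
  CH(OH) → C:1 H:2 O:1
  CH2 → C:1 H:2
  CH2 → C:1 H:2
  CH2 → C:1 H:2
  CH2 → C:1 H:2
  CH3 → C:1 H:3
Element totals:
  C: 8
  H: 18
  O: 1
Molecular formula: C8H18O.
Molar mass = 130.231 g/mol.
Mass from O: 1 × 15.999 = 15.999 g/mol.
%O = 15.999 / 130.231 × 100 = 12.29%.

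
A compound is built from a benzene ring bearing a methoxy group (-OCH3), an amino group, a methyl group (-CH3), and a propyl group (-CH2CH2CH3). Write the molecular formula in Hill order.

Atom tally by fragment:
  benzene ring core → C:6 H:6
  (− 4 ring H displaced by substituents)
  + OCH3 → C:1 H:3 O:1
  + NH2 → N:1 H:2
  + CH3 → C:1 H:3
  + CH2CH2CH3 → C:3 H:7
Element totals:
  C: 11
  H: 17
  N: 1
  O: 1

C11H17NO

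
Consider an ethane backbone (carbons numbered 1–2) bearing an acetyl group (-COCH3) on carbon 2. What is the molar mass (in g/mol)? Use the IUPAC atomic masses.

72.11 g/mol

Atom tally by fragment:
  CH3 → C:1 H:3
  CH2COCH3 → C:3 H:5 O:1
Element totals:
  C: 4
  H: 8
  O: 1
Molecular formula: C4H8O.
  M = 4(12.011) + 8(1.008) + 15.999
    = 48.044 + 8.064 + 15.999 = 72.107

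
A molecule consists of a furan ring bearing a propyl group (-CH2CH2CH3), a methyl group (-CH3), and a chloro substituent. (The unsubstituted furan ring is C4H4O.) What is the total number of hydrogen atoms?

Atom tally by fragment:
  furan ring core → C:4 H:4 O:1
  (− 3 ring H displaced by substituents)
  + CH2CH2CH3 → C:3 H:7
  + CH3 → C:1 H:3
  + Cl → Cl:1
Element totals:
  C: 8
  H: 11
  Cl: 1
  O: 1

11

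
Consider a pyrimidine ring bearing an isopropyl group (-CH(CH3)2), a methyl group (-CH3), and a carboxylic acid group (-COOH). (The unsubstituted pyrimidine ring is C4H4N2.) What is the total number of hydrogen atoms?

12

Atom tally by fragment:
  pyrimidine ring core → C:4 H:4 N:2
  (− 3 ring H displaced by substituents)
  + CH(CH3)2 → C:3 H:7
  + CH3 → C:1 H:3
  + COOH → C:1 H:1 O:2
Element totals:
  C: 9
  H: 12
  N: 2
  O: 2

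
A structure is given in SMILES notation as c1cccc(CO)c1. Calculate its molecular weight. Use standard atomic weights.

108.14 g/mol

Atom tally by fragment:
  benzene ring core → C:6 H:6
  (− 1 ring H displaced by substituents)
  + CH2OH → C:1 H:3 O:1
Element totals:
  C: 7
  H: 8
  O: 1
Molecular formula: C7H8O.
  M = 7(12.011) + 8(1.008) + 15.999
    = 84.077 + 8.064 + 15.999 = 108.140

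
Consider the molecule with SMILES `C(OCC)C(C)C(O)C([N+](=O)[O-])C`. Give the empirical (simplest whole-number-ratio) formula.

C8H17NO4

Atom tally by fragment:
  C2H5OCH2 → C:3 H:7 O:1
  CH(CH3) → C:2 H:4
  CH(OH) → C:1 H:2 O:1
  CH(NO2) → C:1 H:1 N:1 O:2
  CH3 → C:1 H:3
Element totals:
  C: 8
  H: 17
  N: 1
  O: 4
Molecular formula: C8H17NO4.
gcd of subscripts (8, 17, 1, 4) = 1, so the empirical formula equals the molecular formula.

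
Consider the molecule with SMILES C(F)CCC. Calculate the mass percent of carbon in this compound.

Atom tally by fragment:
  FCH2 → C:1 H:2 F:1
  CH2 → C:1 H:2
  CH2 → C:1 H:2
  CH3 → C:1 H:3
Element totals:
  C: 4
  H: 9
  F: 1
Molecular formula: C4H9F.
Molar mass = 76.114 g/mol.
Mass from C: 4 × 12.011 = 48.044 g/mol.
%C = 48.044 / 76.114 × 100 = 63.12%.

63.12%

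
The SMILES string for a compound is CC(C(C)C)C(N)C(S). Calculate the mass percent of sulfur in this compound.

21.77%

Atom tally by fragment:
  CH3 → C:1 H:3
  CH(CH(CH3)2) → C:4 H:8
  CH(NH2) → C:1 H:3 N:1
  CH2SH → C:1 H:3 S:1
Element totals:
  C: 7
  H: 17
  N: 1
  S: 1
Molecular formula: C7H17NS.
Molar mass = 147.280 g/mol.
Mass from S: 1 × 32.06 = 32.060 g/mol.
%S = 32.060 / 147.280 × 100 = 21.77%.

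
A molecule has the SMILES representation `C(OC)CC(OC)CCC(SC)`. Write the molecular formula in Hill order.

Atom tally by fragment:
  CH3OCH2 → C:2 H:5 O:1
  CH2 → C:1 H:2
  CH(OCH3) → C:2 H:4 O:1
  CH2 → C:1 H:2
  CH2 → C:1 H:2
  CH2SCH3 → C:2 H:5 S:1
Element totals:
  C: 9
  H: 20
  O: 2
  S: 1

C9H20O2S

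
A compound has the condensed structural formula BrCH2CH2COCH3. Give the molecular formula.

C4H7BrO

Atom tally by fragment:
  BrCH2 → C:1 H:2 Br:1
  CH2COCH3 → C:3 H:5 O:1
Element totals:
  C: 4
  H: 7
  Br: 1
  O: 1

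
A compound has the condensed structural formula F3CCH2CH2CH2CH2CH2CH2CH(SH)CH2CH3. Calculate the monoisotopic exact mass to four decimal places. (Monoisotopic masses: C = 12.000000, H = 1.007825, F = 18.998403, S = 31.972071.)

Atom tally by fragment:
  F3CCH2 → C:2 H:2 F:3
  CH2 → C:1 H:2
  CH2 → C:1 H:2
  CH2 → C:1 H:2
  CH2 → C:1 H:2
  CH2 → C:1 H:2
  CH(SH) → C:1 H:2 S:1
  CH2 → C:1 H:2
  CH3 → C:1 H:3
Element totals:
  C: 10
  H: 19
  F: 3
  S: 1
Molecular formula: C10H19F3S.
  M = 10(12.0) + 19(1.007825) + 3(18.998403) + 31.972071
    = 120.000000 + 19.148675 + 56.995209 + 31.972071 = 228.115955

228.1160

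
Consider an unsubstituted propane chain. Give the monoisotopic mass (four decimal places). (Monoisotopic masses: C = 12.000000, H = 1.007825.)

44.0626

Atom tally by fragment:
  CH3 → C:1 H:3
  CH2 → C:1 H:2
  CH3 → C:1 H:3
Element totals:
  C: 3
  H: 8
Molecular formula: C3H8.
  M = 3(12.0) + 8(1.007825)
    = 36.000000 + 8.062600 = 44.062600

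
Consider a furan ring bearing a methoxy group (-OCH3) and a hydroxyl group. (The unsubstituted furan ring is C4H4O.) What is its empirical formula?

Atom tally by fragment:
  furan ring core → C:4 H:4 O:1
  (− 2 ring H displaced by substituents)
  + OCH3 → C:1 H:3 O:1
  + OH → O:1 H:1
Element totals:
  C: 5
  H: 6
  O: 3
Molecular formula: C5H6O3.
gcd of subscripts (5, 6, 3) = 1, so the empirical formula equals the molecular formula.

C5H6O3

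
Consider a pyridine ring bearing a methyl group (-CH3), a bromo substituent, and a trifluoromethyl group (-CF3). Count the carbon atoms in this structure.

Atom tally by fragment:
  pyridine ring core → C:5 H:5 N:1
  (− 3 ring H displaced by substituents)
  + CH3 → C:1 H:3
  + Br → Br:1
  + CF3 → C:1 F:3
Element totals:
  C: 7
  H: 5
  Br: 1
  F: 3
  N: 1

7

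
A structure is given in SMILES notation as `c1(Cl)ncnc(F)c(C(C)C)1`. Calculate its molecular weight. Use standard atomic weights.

174.60 g/mol

Atom tally by fragment:
  pyrimidine ring core → C:4 H:4 N:2
  (− 3 ring H displaced by substituents)
  + Cl → Cl:1
  + F → F:1
  + CH(CH3)2 → C:3 H:7
Element totals:
  C: 7
  H: 8
  Cl: 1
  F: 1
  N: 2
Molecular formula: C7H8ClFN2.
  M = 7(12.011) + 8(1.008) + 35.45 + 18.998 + 2(14.007)
    = 84.077 + 8.064 + 35.450 + 18.998 + 28.014 = 174.603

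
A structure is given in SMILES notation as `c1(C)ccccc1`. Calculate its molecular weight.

Atom tally by fragment:
  benzene ring core → C:6 H:6
  (− 1 ring H displaced by substituents)
  + CH3 → C:1 H:3
Element totals:
  C: 7
  H: 8
Molecular formula: C7H8.
  M = 7(12.011) + 8(1.008)
    = 84.077 + 8.064 = 92.141

92.14 g/mol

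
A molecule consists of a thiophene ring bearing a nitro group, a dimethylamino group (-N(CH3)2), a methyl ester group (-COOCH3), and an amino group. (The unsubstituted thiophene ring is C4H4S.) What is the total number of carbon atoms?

8

Atom tally by fragment:
  thiophene ring core → C:4 H:4 S:1
  (− 4 ring H displaced by substituents)
  + NO2 → N:1 O:2
  + N(CH3)2 → N:1 C:2 H:6
  + COOCH3 → C:2 H:3 O:2
  + NH2 → N:1 H:2
Element totals:
  C: 8
  H: 11
  N: 3
  O: 4
  S: 1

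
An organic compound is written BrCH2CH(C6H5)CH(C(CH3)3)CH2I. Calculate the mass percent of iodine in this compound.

Atom tally by fragment:
  BrCH2 → C:1 H:2 Br:1
  CH(C6H5) → C:7 H:6
  CH(C(CH3)3) → C:5 H:10
  CH2I → C:1 H:2 I:1
Element totals:
  C: 14
  H: 20
  Br: 1
  I: 1
Molecular formula: C14H20BrI.
Molar mass = 395.122 g/mol.
Mass from I: 1 × 126.904 = 126.904 g/mol.
%I = 126.904 / 395.122 × 100 = 32.12%.

32.12%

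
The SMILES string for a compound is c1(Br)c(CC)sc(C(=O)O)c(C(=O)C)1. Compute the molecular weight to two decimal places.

Atom tally by fragment:
  thiophene ring core → C:4 H:4 S:1
  (− 4 ring H displaced by substituents)
  + Br → Br:1
  + C2H5 → C:2 H:5
  + COOH → C:1 H:1 O:2
  + COCH3 → C:2 H:3 O:1
Element totals:
  C: 9
  H: 9
  Br: 1
  O: 3
  S: 1
Molecular formula: C9H9BrO3S.
  M = 9(12.011) + 9(1.008) + 79.904 + 3(15.999) + 32.06
    = 108.099 + 9.072 + 79.904 + 47.997 + 32.060 = 277.132

277.13 g/mol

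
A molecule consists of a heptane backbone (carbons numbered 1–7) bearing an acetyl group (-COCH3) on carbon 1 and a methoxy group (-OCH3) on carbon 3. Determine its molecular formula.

Atom tally by fragment:
  CH3COCH2 → C:3 H:5 O:1
  CH2 → C:1 H:2
  CH(OCH3) → C:2 H:4 O:1
  CH2 → C:1 H:2
  CH2 → C:1 H:2
  CH2 → C:1 H:2
  CH3 → C:1 H:3
Element totals:
  C: 10
  H: 20
  O: 2

C10H20O2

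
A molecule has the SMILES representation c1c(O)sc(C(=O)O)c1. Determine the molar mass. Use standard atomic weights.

144.14 g/mol

Atom tally by fragment:
  thiophene ring core → C:4 H:4 S:1
  (− 2 ring H displaced by substituents)
  + OH → O:1 H:1
  + COOH → C:1 H:1 O:2
Element totals:
  C: 5
  H: 4
  O: 3
  S: 1
Molecular formula: C5H4O3S.
  M = 5(12.011) + 4(1.008) + 3(15.999) + 32.06
    = 60.055 + 4.032 + 47.997 + 32.060 = 144.144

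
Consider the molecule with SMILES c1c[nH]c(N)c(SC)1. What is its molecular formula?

Atom tally by fragment:
  pyrrole ring core → C:4 H:5 N:1
  (− 2 ring H displaced by substituents)
  + NH2 → N:1 H:2
  + SCH3 → C:1 H:3 S:1
Element totals:
  C: 5
  H: 8
  N: 2
  S: 1

C5H8N2S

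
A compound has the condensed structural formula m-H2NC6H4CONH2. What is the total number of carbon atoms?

7

Element totals:
  C: 7
  H: 8
  N: 2
  O: 1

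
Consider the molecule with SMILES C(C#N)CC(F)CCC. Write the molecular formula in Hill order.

Atom tally by fragment:
  NCCH2 → C:2 H:2 N:1
  CH2 → C:1 H:2
  CH(F) → C:1 H:1 F:1
  CH2 → C:1 H:2
  CH2 → C:1 H:2
  CH3 → C:1 H:3
Element totals:
  C: 7
  H: 12
  F: 1
  N: 1

C7H12FN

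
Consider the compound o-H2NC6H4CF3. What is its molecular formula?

Element totals:
  C: 7
  H: 6
  F: 3
  N: 1

C7H6F3N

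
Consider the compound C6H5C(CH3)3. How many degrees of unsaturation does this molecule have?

4

Atom tally by fragment:
  benzene ring core → C:6 H:6
  (− 1 ring H displaced by substituents)
  + C(CH3)3 → C:4 H:9
Element totals:
  C: 10
  H: 14
Molecular formula: C10H14.
DoU = (2C + 2 + N − H − X) / 2 = (2·10 + 2 + 0 − 14 − 0) / 2 = 4.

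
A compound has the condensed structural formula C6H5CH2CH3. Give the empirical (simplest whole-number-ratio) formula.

C4H5

Element totals:
  C: 8
  H: 10
Molecular formula: C8H10.
gcd of subscripts = 2; dividing each by 2:
  C: 8/2 = 4
  H: 10/2 = 5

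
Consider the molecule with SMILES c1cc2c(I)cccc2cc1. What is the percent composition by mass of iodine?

Atom tally by fragment:
  naphthalene ring system core → C:10 H:8
  (− 1 ring H displaced by substituents)
  + I → I:1
Element totals:
  C: 10
  H: 7
  I: 1
Molecular formula: C10H7I.
Molar mass = 254.070 g/mol.
Mass from I: 1 × 126.904 = 126.904 g/mol.
%I = 126.904 / 254.070 × 100 = 49.95%.

49.95%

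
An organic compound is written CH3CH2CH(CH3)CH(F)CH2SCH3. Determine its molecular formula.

Element totals:
  C: 7
  H: 15
  F: 1
  S: 1

C7H15FS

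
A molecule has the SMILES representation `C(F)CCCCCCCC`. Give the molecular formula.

C9H19F

Atom tally by fragment:
  FCH2 → C:1 H:2 F:1
  CH2 → C:1 H:2
  CH2 → C:1 H:2
  CH2 → C:1 H:2
  CH2 → C:1 H:2
  CH2 → C:1 H:2
  CH2 → C:1 H:2
  CH2 → C:1 H:2
  CH3 → C:1 H:3
Element totals:
  C: 9
  H: 19
  F: 1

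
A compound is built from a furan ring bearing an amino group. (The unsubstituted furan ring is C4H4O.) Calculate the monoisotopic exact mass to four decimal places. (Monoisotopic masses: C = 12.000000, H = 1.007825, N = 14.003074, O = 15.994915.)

Atom tally by fragment:
  furan ring core → C:4 H:4 O:1
  (− 1 ring H displaced by substituents)
  + NH2 → N:1 H:2
Element totals:
  C: 4
  H: 5
  N: 1
  O: 1
Molecular formula: C4H5NO.
  M = 4(12.0) + 5(1.007825) + 14.003074 + 15.994915
    = 48.000000 + 5.039125 + 14.003074 + 15.994915 = 83.037114

83.0371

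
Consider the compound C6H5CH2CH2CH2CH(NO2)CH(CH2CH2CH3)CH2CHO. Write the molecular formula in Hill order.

Atom tally by fragment:
  C6H5CH2 → C:7 H:7
  CH2 → C:1 H:2
  CH2 → C:1 H:2
  CH(NO2) → C:1 H:1 N:1 O:2
  CH(CH2CH2CH3) → C:4 H:8
  CH2CHO → C:2 H:3 O:1
Element totals:
  C: 16
  H: 23
  N: 1
  O: 3

C16H23NO3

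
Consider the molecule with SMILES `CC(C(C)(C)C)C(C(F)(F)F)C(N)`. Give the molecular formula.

C9H18F3N

Atom tally by fragment:
  CH3 → C:1 H:3
  CH(C(CH3)3) → C:5 H:10
  CH(CF3) → C:2 H:1 F:3
  CH2NH2 → C:1 H:4 N:1
Element totals:
  C: 9
  H: 18
  F: 3
  N: 1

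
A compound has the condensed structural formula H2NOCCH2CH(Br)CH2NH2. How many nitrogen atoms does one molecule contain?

2

Atom tally by fragment:
  H2NOCCH2 → C:2 H:4 O:1 N:1
  CH(Br) → C:1 H:1 Br:1
  CH2NH2 → C:1 H:4 N:1
Element totals:
  C: 4
  H: 9
  Br: 1
  N: 2
  O: 1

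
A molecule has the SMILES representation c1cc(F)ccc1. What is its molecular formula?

C6H5F

Atom tally by fragment:
  benzene ring core → C:6 H:6
  (− 1 ring H displaced by substituents)
  + F → F:1
Element totals:
  C: 6
  H: 5
  F: 1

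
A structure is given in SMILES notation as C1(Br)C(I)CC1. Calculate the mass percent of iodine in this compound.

Atom tally by fragment:
  cyclobutane ring core → C:4 H:8
  (− 2 ring H displaced by substituents)
  + Br → Br:1
  + I → I:1
Element totals:
  C: 4
  H: 6
  Br: 1
  I: 1
Molecular formula: C4H6BrI.
Molar mass = 260.900 g/mol.
Mass from I: 1 × 126.904 = 126.904 g/mol.
%I = 126.904 / 260.900 × 100 = 48.64%.

48.64%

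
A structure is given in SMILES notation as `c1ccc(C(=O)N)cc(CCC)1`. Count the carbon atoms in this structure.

10

Atom tally by fragment:
  benzene ring core → C:6 H:6
  (− 2 ring H displaced by substituents)
  + CONH2 → C:1 H:2 O:1 N:1
  + CH2CH2CH3 → C:3 H:7
Element totals:
  C: 10
  H: 13
  N: 1
  O: 1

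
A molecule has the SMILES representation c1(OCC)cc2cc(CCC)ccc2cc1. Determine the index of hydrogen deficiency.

7

Atom tally by fragment:
  naphthalene ring system core → C:10 H:8
  (− 2 ring H displaced by substituents)
  + OC2H5 → C:2 H:5 O:1
  + CH2CH2CH3 → C:3 H:7
Element totals:
  C: 15
  H: 18
  O: 1
Molecular formula: C15H18O.
DoU = (2C + 2 + N − H − X) / 2 = (2·15 + 2 + 0 − 18 − 0) / 2 = 7.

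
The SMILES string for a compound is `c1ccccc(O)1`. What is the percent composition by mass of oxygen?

Atom tally by fragment:
  benzene ring core → C:6 H:6
  (− 1 ring H displaced by substituents)
  + OH → O:1 H:1
Element totals:
  C: 6
  H: 6
  O: 1
Molecular formula: C6H6O.
Molar mass = 94.113 g/mol.
Mass from O: 1 × 15.999 = 15.999 g/mol.
%O = 15.999 / 94.113 × 100 = 17.00%.

17.00%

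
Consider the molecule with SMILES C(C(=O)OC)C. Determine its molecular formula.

C4H8O2

Atom tally by fragment:
  CH3OOCCH2 → C:3 H:5 O:2
  CH3 → C:1 H:3
Element totals:
  C: 4
  H: 8
  O: 2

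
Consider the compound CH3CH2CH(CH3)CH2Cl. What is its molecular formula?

Element totals:
  C: 5
  H: 11
  Cl: 1

C5H11Cl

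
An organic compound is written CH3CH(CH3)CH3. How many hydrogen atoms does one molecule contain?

Element totals:
  C: 4
  H: 10

10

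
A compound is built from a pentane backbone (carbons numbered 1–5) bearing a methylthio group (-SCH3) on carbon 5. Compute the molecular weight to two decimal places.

Atom tally by fragment:
  CH3 → C:1 H:3
  CH2 → C:1 H:2
  CH2 → C:1 H:2
  CH2 → C:1 H:2
  CH2SCH3 → C:2 H:5 S:1
Element totals:
  C: 6
  H: 14
  S: 1
Molecular formula: C6H14S.
  M = 6(12.011) + 14(1.008) + 32.06
    = 72.066 + 14.112 + 32.060 = 118.238

118.24 g/mol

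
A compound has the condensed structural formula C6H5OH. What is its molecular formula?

C6H6O

Atom tally by fragment:
  benzene ring core → C:6 H:6
  (− 1 ring H displaced by substituents)
  + OH → O:1 H:1
Element totals:
  C: 6
  H: 6
  O: 1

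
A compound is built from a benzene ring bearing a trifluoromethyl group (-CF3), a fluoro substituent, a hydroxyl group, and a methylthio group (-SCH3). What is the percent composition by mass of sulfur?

14.17%

Atom tally by fragment:
  benzene ring core → C:6 H:6
  (− 4 ring H displaced by substituents)
  + CF3 → C:1 F:3
  + F → F:1
  + OH → O:1 H:1
  + SCH3 → C:1 H:3 S:1
Element totals:
  C: 8
  H: 6
  F: 4
  O: 1
  S: 1
Molecular formula: C8H6F4OS.
Molar mass = 226.187 g/mol.
Mass from S: 1 × 32.06 = 32.060 g/mol.
%S = 32.060 / 226.187 × 100 = 14.17%.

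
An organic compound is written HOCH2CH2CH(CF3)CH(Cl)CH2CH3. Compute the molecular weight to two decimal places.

204.62 g/mol

Element totals:
  C: 7
  H: 12
  Cl: 1
  F: 3
  O: 1
Molecular formula: C7H12ClF3O.
  M = 7(12.011) + 12(1.008) + 35.45 + 3(18.998) + 15.999
    = 84.077 + 12.096 + 35.450 + 56.994 + 15.999 = 204.616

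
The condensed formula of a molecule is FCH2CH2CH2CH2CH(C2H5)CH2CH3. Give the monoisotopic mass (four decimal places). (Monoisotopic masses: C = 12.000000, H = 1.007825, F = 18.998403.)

146.1471

Element totals:
  C: 9
  H: 19
  F: 1
Molecular formula: C9H19F.
  M = 9(12.0) + 19(1.007825) + 18.998403
    = 108.000000 + 19.148675 + 18.998403 = 146.147078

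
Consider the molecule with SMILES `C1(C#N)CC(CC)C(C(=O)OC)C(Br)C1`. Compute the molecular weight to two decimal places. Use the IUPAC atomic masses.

Atom tally by fragment:
  cyclohexane ring core → C:6 H:12
  (− 4 ring H displaced by substituents)
  + CN → C:1 N:1
  + C2H5 → C:2 H:5
  + COOCH3 → C:2 H:3 O:2
  + Br → Br:1
Element totals:
  C: 11
  H: 16
  Br: 1
  N: 1
  O: 2
Molecular formula: C11H16BrNO2.
  M = 11(12.011) + 16(1.008) + 79.904 + 14.007 + 2(15.999)
    = 132.121 + 16.128 + 79.904 + 14.007 + 31.998 = 274.158

274.16 g/mol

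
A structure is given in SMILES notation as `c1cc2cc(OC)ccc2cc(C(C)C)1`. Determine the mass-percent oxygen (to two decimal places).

7.99%

Atom tally by fragment:
  naphthalene ring system core → C:10 H:8
  (− 2 ring H displaced by substituents)
  + OCH3 → C:1 H:3 O:1
  + CH(CH3)2 → C:3 H:7
Element totals:
  C: 14
  H: 16
  O: 1
Molecular formula: C14H16O.
Molar mass = 200.281 g/mol.
Mass from O: 1 × 15.999 = 15.999 g/mol.
%O = 15.999 / 200.281 × 100 = 7.99%.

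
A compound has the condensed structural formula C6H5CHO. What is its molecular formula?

Atom tally by fragment:
  benzene ring core → C:6 H:6
  (− 1 ring H displaced by substituents)
  + CHO → C:1 H:1 O:1
Element totals:
  C: 7
  H: 6
  O: 1

C7H6O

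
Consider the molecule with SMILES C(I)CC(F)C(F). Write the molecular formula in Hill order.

Atom tally by fragment:
  ICH2 → C:1 H:2 I:1
  CH2 → C:1 H:2
  CH(F) → C:1 H:1 F:1
  CH2F → C:1 H:2 F:1
Element totals:
  C: 4
  H: 7
  F: 2
  I: 1

C4H7F2I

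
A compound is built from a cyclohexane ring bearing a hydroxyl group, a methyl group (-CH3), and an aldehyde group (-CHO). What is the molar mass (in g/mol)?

142.20 g/mol

Atom tally by fragment:
  cyclohexane ring core → C:6 H:12
  (− 3 ring H displaced by substituents)
  + OH → O:1 H:1
  + CH3 → C:1 H:3
  + CHO → C:1 H:1 O:1
Element totals:
  C: 8
  H: 14
  O: 2
Molecular formula: C8H14O2.
  M = 8(12.011) + 14(1.008) + 2(15.999)
    = 96.088 + 14.112 + 31.998 = 142.198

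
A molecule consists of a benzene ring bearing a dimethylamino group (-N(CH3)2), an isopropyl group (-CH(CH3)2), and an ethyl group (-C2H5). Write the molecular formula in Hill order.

C13H21N

Atom tally by fragment:
  benzene ring core → C:6 H:6
  (− 3 ring H displaced by substituents)
  + N(CH3)2 → N:1 C:2 H:6
  + CH(CH3)2 → C:3 H:7
  + C2H5 → C:2 H:5
Element totals:
  C: 13
  H: 21
  N: 1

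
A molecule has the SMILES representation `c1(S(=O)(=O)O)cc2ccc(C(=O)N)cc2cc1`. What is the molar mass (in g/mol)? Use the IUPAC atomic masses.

251.26 g/mol

Atom tally by fragment:
  naphthalene ring system core → C:10 H:8
  (− 2 ring H displaced by substituents)
  + SO3H → S:1 O:3 H:1
  + CONH2 → C:1 H:2 O:1 N:1
Element totals:
  C: 11
  H: 9
  N: 1
  O: 4
  S: 1
Molecular formula: C11H9NO4S.
  M = 11(12.011) + 9(1.008) + 14.007 + 4(15.999) + 32.06
    = 132.121 + 9.072 + 14.007 + 63.996 + 32.060 = 251.256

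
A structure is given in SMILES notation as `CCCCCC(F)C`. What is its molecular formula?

C7H15F

Atom tally by fragment:
  CH3 → C:1 H:3
  CH2 → C:1 H:2
  CH2 → C:1 H:2
  CH2 → C:1 H:2
  CH2 → C:1 H:2
  CH(F) → C:1 H:1 F:1
  CH3 → C:1 H:3
Element totals:
  C: 7
  H: 15
  F: 1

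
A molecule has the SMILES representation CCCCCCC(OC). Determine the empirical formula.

Atom tally by fragment:
  CH3 → C:1 H:3
  CH2 → C:1 H:2
  CH2 → C:1 H:2
  CH2 → C:1 H:2
  CH2 → C:1 H:2
  CH2 → C:1 H:2
  CH2OCH3 → C:2 H:5 O:1
Element totals:
  C: 8
  H: 18
  O: 1
Molecular formula: C8H18O.
gcd of subscripts (8, 18, 1) = 1, so the empirical formula equals the molecular formula.

C8H18O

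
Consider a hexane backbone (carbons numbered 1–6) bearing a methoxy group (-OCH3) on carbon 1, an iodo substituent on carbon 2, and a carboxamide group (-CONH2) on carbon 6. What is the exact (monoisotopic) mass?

285.0226

Atom tally by fragment:
  CH3OCH2 → C:2 H:5 O:1
  CH(I) → C:1 H:1 I:1
  CH2 → C:1 H:2
  CH2 → C:1 H:2
  CH2 → C:1 H:2
  CH2CONH2 → C:2 H:4 O:1 N:1
Element totals:
  C: 8
  H: 16
  I: 1
  N: 1
  O: 2
Molecular formula: C8H16INO2.
  M = 8(12.0) + 16(1.007825) + 126.904472 + 14.003074 + 2(15.994915)
    = 96.000000 + 16.125200 + 126.904472 + 14.003074 + 31.989830 = 285.022576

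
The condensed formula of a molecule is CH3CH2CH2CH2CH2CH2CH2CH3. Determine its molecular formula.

Element totals:
  C: 8
  H: 18

C8H18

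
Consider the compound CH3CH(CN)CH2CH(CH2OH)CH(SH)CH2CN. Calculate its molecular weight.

198.28 g/mol

Element totals:
  C: 9
  H: 14
  N: 2
  O: 1
  S: 1
Molecular formula: C9H14N2OS.
  M = 9(12.011) + 14(1.008) + 2(14.007) + 15.999 + 32.06
    = 108.099 + 14.112 + 28.014 + 15.999 + 32.060 = 198.284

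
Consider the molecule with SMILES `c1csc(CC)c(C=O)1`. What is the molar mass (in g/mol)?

Atom tally by fragment:
  thiophene ring core → C:4 H:4 S:1
  (− 2 ring H displaced by substituents)
  + C2H5 → C:2 H:5
  + CHO → C:1 H:1 O:1
Element totals:
  C: 7
  H: 8
  O: 1
  S: 1
Molecular formula: C7H8OS.
  M = 7(12.011) + 8(1.008) + 15.999 + 32.06
    = 84.077 + 8.064 + 15.999 + 32.060 = 140.200

140.20 g/mol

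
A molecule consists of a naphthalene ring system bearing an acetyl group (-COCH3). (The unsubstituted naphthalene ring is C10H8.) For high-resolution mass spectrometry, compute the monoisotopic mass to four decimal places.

Atom tally by fragment:
  naphthalene ring system core → C:10 H:8
  (− 1 ring H displaced by substituents)
  + COCH3 → C:2 H:3 O:1
Element totals:
  C: 12
  H: 10
  O: 1
Molecular formula: C12H10O.
  M = 12(12.0) + 10(1.007825) + 15.994915
    = 144.000000 + 10.078250 + 15.994915 = 170.073165

170.0732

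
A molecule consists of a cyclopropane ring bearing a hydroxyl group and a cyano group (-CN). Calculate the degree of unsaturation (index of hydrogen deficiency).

3

Atom tally by fragment:
  cyclopropane ring core → C:3 H:6
  (− 2 ring H displaced by substituents)
  + OH → O:1 H:1
  + CN → C:1 N:1
Element totals:
  C: 4
  H: 5
  N: 1
  O: 1
Molecular formula: C4H5NO.
DoU = (2C + 2 + N − H − X) / 2 = (2·4 + 2 + 1 − 5 − 0) / 2 = 3.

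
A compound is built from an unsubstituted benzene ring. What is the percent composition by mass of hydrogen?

Atom tally by fragment:
  benzene ring core → C:6 H:6
Element totals:
  C: 6
  H: 6
Molecular formula: C6H6.
Molar mass = 78.114 g/mol.
Mass from H: 6 × 1.008 = 6.048 g/mol.
%H = 6.048 / 78.114 × 100 = 7.74%.

7.74%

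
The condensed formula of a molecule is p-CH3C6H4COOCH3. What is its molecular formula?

Atom tally by fragment:
  benzene ring core → C:6 H:6
  (− 2 ring H displaced by substituents)
  + CH3 → C:1 H:3
  + COOCH3 → C:2 H:3 O:2
Element totals:
  C: 9
  H: 10
  O: 2

C9H10O2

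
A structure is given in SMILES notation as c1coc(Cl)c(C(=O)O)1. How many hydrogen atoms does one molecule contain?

Atom tally by fragment:
  furan ring core → C:4 H:4 O:1
  (− 2 ring H displaced by substituents)
  + Cl → Cl:1
  + COOH → C:1 H:1 O:2
Element totals:
  C: 5
  H: 3
  Cl: 1
  O: 3

3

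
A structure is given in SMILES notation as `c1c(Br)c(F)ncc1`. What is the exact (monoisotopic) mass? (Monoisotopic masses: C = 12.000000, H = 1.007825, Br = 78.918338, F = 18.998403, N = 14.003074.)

Atom tally by fragment:
  pyridine ring core → C:5 H:5 N:1
  (− 2 ring H displaced by substituents)
  + Br → Br:1
  + F → F:1
Element totals:
  C: 5
  H: 3
  Br: 1
  F: 1
  N: 1
Molecular formula: C5H3BrFN.
  M = 5(12.0) + 3(1.007825) + 78.918338 + 18.998403 + 14.003074
    = 60.000000 + 3.023475 + 78.918338 + 18.998403 + 14.003074 = 174.943290

174.9433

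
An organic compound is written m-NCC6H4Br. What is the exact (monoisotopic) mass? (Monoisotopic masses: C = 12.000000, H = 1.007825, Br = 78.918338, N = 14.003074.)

Element totals:
  C: 7
  H: 4
  Br: 1
  N: 1
Molecular formula: C7H4BrN.
  M = 7(12.0) + 4(1.007825) + 78.918338 + 14.003074
    = 84.000000 + 4.031300 + 78.918338 + 14.003074 = 180.952712

180.9527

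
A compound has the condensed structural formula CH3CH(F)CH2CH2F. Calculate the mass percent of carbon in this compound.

51.05%

Atom tally by fragment:
  CH3 → C:1 H:3
  CH(F) → C:1 H:1 F:1
  CH2 → C:1 H:2
  CH2F → C:1 H:2 F:1
Element totals:
  C: 4
  H: 8
  F: 2
Molecular formula: C4H8F2.
Molar mass = 94.104 g/mol.
Mass from C: 4 × 12.011 = 48.044 g/mol.
%C = 48.044 / 94.104 × 100 = 51.05%.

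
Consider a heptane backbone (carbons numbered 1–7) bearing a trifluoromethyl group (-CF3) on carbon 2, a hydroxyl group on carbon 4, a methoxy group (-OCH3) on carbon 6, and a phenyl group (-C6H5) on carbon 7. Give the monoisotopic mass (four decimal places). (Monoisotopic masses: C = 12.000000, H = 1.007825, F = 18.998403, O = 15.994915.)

Atom tally by fragment:
  CH3 → C:1 H:3
  CH(CF3) → C:2 H:1 F:3
  CH2 → C:1 H:2
  CH(OH) → C:1 H:2 O:1
  CH2 → C:1 H:2
  CH(OCH3) → C:2 H:4 O:1
  CH2C6H5 → C:7 H:7
Element totals:
  C: 15
  H: 21
  F: 3
  O: 2
Molecular formula: C15H21F3O2.
  M = 15(12.0) + 21(1.007825) + 3(18.998403) + 2(15.994915)
    = 180.000000 + 21.164325 + 56.995209 + 31.989830 = 290.149364

290.1494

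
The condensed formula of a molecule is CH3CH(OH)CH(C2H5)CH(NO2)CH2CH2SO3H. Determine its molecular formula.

C8H17NO6S

Atom tally by fragment:
  CH3 → C:1 H:3
  CH(OH) → C:1 H:2 O:1
  CH(C2H5) → C:3 H:6
  CH(NO2) → C:1 H:1 N:1 O:2
  CH2 → C:1 H:2
  CH2SO3H → C:1 H:3 S:1 O:3
Element totals:
  C: 8
  H: 17
  N: 1
  O: 6
  S: 1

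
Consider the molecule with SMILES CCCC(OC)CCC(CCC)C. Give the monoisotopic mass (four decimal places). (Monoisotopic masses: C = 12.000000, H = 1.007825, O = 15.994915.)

186.1984

Atom tally by fragment:
  CH3 → C:1 H:3
  CH2 → C:1 H:2
  CH2 → C:1 H:2
  CH(OCH3) → C:2 H:4 O:1
  CH2 → C:1 H:2
  CH2 → C:1 H:2
  CH(CH2CH2CH3) → C:4 H:8
  CH3 → C:1 H:3
Element totals:
  C: 12
  H: 26
  O: 1
Molecular formula: C12H26O.
  M = 12(12.0) + 26(1.007825) + 15.994915
    = 144.000000 + 26.203450 + 15.994915 = 186.198365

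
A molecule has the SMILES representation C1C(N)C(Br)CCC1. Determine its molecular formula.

C6H12BrN

Atom tally by fragment:
  cyclohexane ring core → C:6 H:12
  (− 2 ring H displaced by substituents)
  + NH2 → N:1 H:2
  + Br → Br:1
Element totals:
  C: 6
  H: 12
  Br: 1
  N: 1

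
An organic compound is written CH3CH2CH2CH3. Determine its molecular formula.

Element totals:
  C: 4
  H: 10

C4H10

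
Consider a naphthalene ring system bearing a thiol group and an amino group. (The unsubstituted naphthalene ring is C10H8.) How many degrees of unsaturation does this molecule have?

7

Atom tally by fragment:
  naphthalene ring system core → C:10 H:8
  (− 2 ring H displaced by substituents)
  + SH → S:1 H:1
  + NH2 → N:1 H:2
Element totals:
  C: 10
  H: 9
  N: 1
  S: 1
Molecular formula: C10H9NS.
DoU = (2C + 2 + N − H − X) / 2 = (2·10 + 2 + 1 − 9 − 0) / 2 = 7.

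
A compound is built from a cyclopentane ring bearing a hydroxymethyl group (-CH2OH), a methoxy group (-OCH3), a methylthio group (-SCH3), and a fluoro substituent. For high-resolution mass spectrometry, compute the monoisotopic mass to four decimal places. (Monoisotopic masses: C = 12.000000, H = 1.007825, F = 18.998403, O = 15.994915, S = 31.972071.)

Atom tally by fragment:
  cyclopentane ring core → C:5 H:10
  (− 4 ring H displaced by substituents)
  + CH2OH → C:1 H:3 O:1
  + OCH3 → C:1 H:3 O:1
  + SCH3 → C:1 H:3 S:1
  + F → F:1
Element totals:
  C: 8
  H: 15
  F: 1
  O: 2
  S: 1
Molecular formula: C8H15FO2S.
  M = 8(12.0) + 15(1.007825) + 18.998403 + 2(15.994915) + 31.972071
    = 96.000000 + 15.117375 + 18.998403 + 31.989830 + 31.972071 = 194.077679

194.0777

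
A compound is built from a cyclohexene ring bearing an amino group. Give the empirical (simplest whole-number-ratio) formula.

C6H11N

Atom tally by fragment:
  cyclohexene ring core → C:6 H:10
  (− 1 ring H displaced by substituents)
  + NH2 → N:1 H:2
Element totals:
  C: 6
  H: 11
  N: 1
Molecular formula: C6H11N.
gcd of subscripts (6, 11, 1) = 1, so the empirical formula equals the molecular formula.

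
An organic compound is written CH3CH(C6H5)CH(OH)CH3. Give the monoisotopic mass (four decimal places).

Element totals:
  C: 10
  H: 14
  O: 1
Molecular formula: C10H14O.
  M = 10(12.0) + 14(1.007825) + 15.994915
    = 120.000000 + 14.109550 + 15.994915 = 150.104465

150.1045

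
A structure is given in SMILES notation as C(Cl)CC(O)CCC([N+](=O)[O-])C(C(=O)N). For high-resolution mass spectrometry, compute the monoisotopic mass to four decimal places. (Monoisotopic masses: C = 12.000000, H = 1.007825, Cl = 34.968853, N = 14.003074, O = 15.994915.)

Atom tally by fragment:
  ClCH2 → C:1 H:2 Cl:1
  CH2 → C:1 H:2
  CH(OH) → C:1 H:2 O:1
  CH2 → C:1 H:2
  CH2 → C:1 H:2
  CH(NO2) → C:1 H:1 N:1 O:2
  CH2CONH2 → C:2 H:4 O:1 N:1
Element totals:
  C: 8
  H: 15
  Cl: 1
  N: 2
  O: 4
Molecular formula: C8H15ClN2O4.
  M = 8(12.0) + 15(1.007825) + 34.968853 + 2(14.003074) + 4(15.994915)
    = 96.000000 + 15.117375 + 34.968853 + 28.006148 + 63.979660 = 238.072036

238.0720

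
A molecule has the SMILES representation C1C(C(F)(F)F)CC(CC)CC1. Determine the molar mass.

180.21 g/mol

Atom tally by fragment:
  cyclohexane ring core → C:6 H:12
  (− 2 ring H displaced by substituents)
  + CF3 → C:1 F:3
  + C2H5 → C:2 H:5
Element totals:
  C: 9
  H: 15
  F: 3
Molecular formula: C9H15F3.
  M = 9(12.011) + 15(1.008) + 3(18.998)
    = 108.099 + 15.120 + 56.994 = 180.213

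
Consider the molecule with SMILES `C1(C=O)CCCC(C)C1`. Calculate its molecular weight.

Atom tally by fragment:
  cyclohexane ring core → C:6 H:12
  (− 2 ring H displaced by substituents)
  + CHO → C:1 H:1 O:1
  + CH3 → C:1 H:3
Element totals:
  C: 8
  H: 14
  O: 1
Molecular formula: C8H14O.
  M = 8(12.011) + 14(1.008) + 15.999
    = 96.088 + 14.112 + 15.999 = 126.199

126.20 g/mol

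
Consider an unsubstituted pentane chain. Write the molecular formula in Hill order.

Atom tally by fragment:
  CH3 → C:1 H:3
  CH2 → C:1 H:2
  CH2 → C:1 H:2
  CH2 → C:1 H:2
  CH3 → C:1 H:3
Element totals:
  C: 5
  H: 12

C5H12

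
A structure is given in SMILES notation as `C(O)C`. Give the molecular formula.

C2H6O

Atom tally by fragment:
  HOCH2 → C:1 H:3 O:1
  CH3 → C:1 H:3
Element totals:
  C: 2
  H: 6
  O: 1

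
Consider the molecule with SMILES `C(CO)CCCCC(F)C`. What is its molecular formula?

C8H17FO

Atom tally by fragment:
  HOCH2CH2 → C:2 H:5 O:1
  CH2 → C:1 H:2
  CH2 → C:1 H:2
  CH2 → C:1 H:2
  CH2 → C:1 H:2
  CH(F) → C:1 H:1 F:1
  CH3 → C:1 H:3
Element totals:
  C: 8
  H: 17
  F: 1
  O: 1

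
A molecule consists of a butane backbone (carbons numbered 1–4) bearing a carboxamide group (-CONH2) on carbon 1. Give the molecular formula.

C5H11NO

Atom tally by fragment:
  H2NOCCH2 → C:2 H:4 O:1 N:1
  CH2 → C:1 H:2
  CH2 → C:1 H:2
  CH3 → C:1 H:3
Element totals:
  C: 5
  H: 11
  N: 1
  O: 1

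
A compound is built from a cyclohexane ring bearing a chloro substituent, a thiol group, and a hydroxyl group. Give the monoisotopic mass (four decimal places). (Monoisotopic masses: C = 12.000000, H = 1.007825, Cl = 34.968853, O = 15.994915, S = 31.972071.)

166.0219

Atom tally by fragment:
  cyclohexane ring core → C:6 H:12
  (− 3 ring H displaced by substituents)
  + Cl → Cl:1
  + SH → S:1 H:1
  + OH → O:1 H:1
Element totals:
  C: 6
  H: 11
  Cl: 1
  O: 1
  S: 1
Molecular formula: C6H11ClOS.
  M = 6(12.0) + 11(1.007825) + 34.968853 + 15.994915 + 31.972071
    = 72.000000 + 11.086075 + 34.968853 + 15.994915 + 31.972071 = 166.021914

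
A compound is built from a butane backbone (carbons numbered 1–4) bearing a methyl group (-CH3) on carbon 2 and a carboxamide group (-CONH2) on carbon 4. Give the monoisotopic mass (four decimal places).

Atom tally by fragment:
  CH3 → C:1 H:3
  CH(CH3) → C:2 H:4
  CH2 → C:1 H:2
  CH2CONH2 → C:2 H:4 O:1 N:1
Element totals:
  C: 6
  H: 13
  N: 1
  O: 1
Molecular formula: C6H13NO.
  M = 6(12.0) + 13(1.007825) + 14.003074 + 15.994915
    = 72.000000 + 13.101725 + 14.003074 + 15.994915 = 115.099714

115.0997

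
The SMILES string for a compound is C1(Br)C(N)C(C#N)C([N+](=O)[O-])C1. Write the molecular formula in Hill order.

Atom tally by fragment:
  cyclopentane ring core → C:5 H:10
  (− 4 ring H displaced by substituents)
  + Br → Br:1
  + NH2 → N:1 H:2
  + CN → C:1 N:1
  + NO2 → N:1 O:2
Element totals:
  C: 6
  H: 8
  Br: 1
  N: 3
  O: 2

C6H8BrN3O2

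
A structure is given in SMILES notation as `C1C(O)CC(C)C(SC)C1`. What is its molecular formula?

Atom tally by fragment:
  cyclohexane ring core → C:6 H:12
  (− 3 ring H displaced by substituents)
  + OH → O:1 H:1
  + CH3 → C:1 H:3
  + SCH3 → C:1 H:3 S:1
Element totals:
  C: 8
  H: 16
  O: 1
  S: 1

C8H16OS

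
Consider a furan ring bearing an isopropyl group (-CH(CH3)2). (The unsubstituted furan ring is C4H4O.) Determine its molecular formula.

Atom tally by fragment:
  furan ring core → C:4 H:4 O:1
  (− 1 ring H displaced by substituents)
  + CH(CH3)2 → C:3 H:7
Element totals:
  C: 7
  H: 10
  O: 1

C7H10O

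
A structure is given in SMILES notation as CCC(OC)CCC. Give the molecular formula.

Atom tally by fragment:
  CH3 → C:1 H:3
  CH2 → C:1 H:2
  CH(OCH3) → C:2 H:4 O:1
  CH2 → C:1 H:2
  CH2 → C:1 H:2
  CH3 → C:1 H:3
Element totals:
  C: 7
  H: 16
  O: 1

C7H16O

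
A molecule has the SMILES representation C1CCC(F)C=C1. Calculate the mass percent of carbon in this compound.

Atom tally by fragment:
  cyclohexene ring core → C:6 H:10
  (− 1 ring H displaced by substituents)
  + F → F:1
Element totals:
  C: 6
  H: 9
  F: 1
Molecular formula: C6H9F.
Molar mass = 100.136 g/mol.
Mass from C: 6 × 12.011 = 72.066 g/mol.
%C = 72.066 / 100.136 × 100 = 71.97%.

71.97%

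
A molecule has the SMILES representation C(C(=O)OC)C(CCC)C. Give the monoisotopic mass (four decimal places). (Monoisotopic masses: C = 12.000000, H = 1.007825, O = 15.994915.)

Atom tally by fragment:
  CH3OOCCH2 → C:3 H:5 O:2
  CH(CH2CH2CH3) → C:4 H:8
  CH3 → C:1 H:3
Element totals:
  C: 8
  H: 16
  O: 2
Molecular formula: C8H16O2.
  M = 8(12.0) + 16(1.007825) + 2(15.994915)
    = 96.000000 + 16.125200 + 31.989830 = 144.115030

144.1150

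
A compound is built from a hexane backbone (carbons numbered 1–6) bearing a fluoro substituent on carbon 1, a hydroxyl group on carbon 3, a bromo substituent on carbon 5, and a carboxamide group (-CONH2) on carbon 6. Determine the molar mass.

242.09 g/mol

Atom tally by fragment:
  FCH2 → C:1 H:2 F:1
  CH2 → C:1 H:2
  CH(OH) → C:1 H:2 O:1
  CH2 → C:1 H:2
  CH(Br) → C:1 H:1 Br:1
  CH2CONH2 → C:2 H:4 O:1 N:1
Element totals:
  C: 7
  H: 13
  Br: 1
  F: 1
  N: 1
  O: 2
Molecular formula: C7H13BrFNO2.
  M = 7(12.011) + 13(1.008) + 79.904 + 18.998 + 14.007 + 2(15.999)
    = 84.077 + 13.104 + 79.904 + 18.998 + 14.007 + 31.998 = 242.088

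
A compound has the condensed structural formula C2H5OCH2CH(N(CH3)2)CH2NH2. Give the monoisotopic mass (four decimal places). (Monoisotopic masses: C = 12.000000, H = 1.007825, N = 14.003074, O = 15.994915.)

146.1419

Atom tally by fragment:
  C2H5OCH2 → C:3 H:7 O:1
  CH(N(CH3)2) → C:3 H:7 N:1
  CH2NH2 → C:1 H:4 N:1
Element totals:
  C: 7
  H: 18
  N: 2
  O: 1
Molecular formula: C7H18N2O.
  M = 7(12.0) + 18(1.007825) + 2(14.003074) + 15.994915
    = 84.000000 + 18.140850 + 28.006148 + 15.994915 = 146.141913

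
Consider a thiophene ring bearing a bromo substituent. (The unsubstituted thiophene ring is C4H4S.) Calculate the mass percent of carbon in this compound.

Atom tally by fragment:
  thiophene ring core → C:4 H:4 S:1
  (− 1 ring H displaced by substituents)
  + Br → Br:1
Element totals:
  C: 4
  H: 3
  Br: 1
  S: 1
Molecular formula: C4H3BrS.
Molar mass = 163.032 g/mol.
Mass from C: 4 × 12.011 = 48.044 g/mol.
%C = 48.044 / 163.032 × 100 = 29.47%.

29.47%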